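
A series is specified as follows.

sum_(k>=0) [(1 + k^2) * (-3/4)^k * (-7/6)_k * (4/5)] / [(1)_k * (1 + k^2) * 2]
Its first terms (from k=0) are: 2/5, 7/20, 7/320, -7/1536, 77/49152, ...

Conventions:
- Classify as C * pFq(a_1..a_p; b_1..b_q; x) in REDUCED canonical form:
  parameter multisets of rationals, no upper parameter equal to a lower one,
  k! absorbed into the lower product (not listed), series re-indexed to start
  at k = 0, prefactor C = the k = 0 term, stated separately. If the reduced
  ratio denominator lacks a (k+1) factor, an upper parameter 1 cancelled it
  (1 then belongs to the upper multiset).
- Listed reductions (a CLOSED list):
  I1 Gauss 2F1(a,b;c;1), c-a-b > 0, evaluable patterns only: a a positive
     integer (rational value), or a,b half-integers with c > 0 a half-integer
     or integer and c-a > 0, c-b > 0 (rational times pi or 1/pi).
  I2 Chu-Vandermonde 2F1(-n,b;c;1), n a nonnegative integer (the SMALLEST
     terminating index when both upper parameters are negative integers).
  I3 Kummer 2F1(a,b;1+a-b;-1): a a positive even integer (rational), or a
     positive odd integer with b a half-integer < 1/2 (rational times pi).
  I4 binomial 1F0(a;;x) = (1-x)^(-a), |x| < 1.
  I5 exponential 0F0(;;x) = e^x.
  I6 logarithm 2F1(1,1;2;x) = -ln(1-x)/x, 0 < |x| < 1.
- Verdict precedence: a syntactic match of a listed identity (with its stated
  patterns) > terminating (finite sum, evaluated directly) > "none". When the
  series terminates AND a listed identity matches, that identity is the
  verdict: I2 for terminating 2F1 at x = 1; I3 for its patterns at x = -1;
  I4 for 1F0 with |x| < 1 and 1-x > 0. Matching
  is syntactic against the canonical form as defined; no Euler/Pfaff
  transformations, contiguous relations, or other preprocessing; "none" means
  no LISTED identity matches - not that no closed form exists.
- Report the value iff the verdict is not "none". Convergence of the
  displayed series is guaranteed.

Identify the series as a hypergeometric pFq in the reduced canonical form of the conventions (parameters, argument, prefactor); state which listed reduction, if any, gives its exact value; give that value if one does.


The tell: from the first term 2/5: striking the common factor k^2 + 1 reduces the term (C = 2/5).
Ratio: r(k) = (-3/4) * (k-7/6) / [(k+1)] ; factor over Q: parameters, x = (-3/4), and C = 2/5.

Canonical form: C = 2/5 times 1F0 with upper {-7/6}, lower {-}, x = -3/4. Verdict: this is the I4 binomial reduction (the 1F0 binomial series: exponent 7/6, x = -3/4). Sum: (2/5) * (7/4)^(7/6).


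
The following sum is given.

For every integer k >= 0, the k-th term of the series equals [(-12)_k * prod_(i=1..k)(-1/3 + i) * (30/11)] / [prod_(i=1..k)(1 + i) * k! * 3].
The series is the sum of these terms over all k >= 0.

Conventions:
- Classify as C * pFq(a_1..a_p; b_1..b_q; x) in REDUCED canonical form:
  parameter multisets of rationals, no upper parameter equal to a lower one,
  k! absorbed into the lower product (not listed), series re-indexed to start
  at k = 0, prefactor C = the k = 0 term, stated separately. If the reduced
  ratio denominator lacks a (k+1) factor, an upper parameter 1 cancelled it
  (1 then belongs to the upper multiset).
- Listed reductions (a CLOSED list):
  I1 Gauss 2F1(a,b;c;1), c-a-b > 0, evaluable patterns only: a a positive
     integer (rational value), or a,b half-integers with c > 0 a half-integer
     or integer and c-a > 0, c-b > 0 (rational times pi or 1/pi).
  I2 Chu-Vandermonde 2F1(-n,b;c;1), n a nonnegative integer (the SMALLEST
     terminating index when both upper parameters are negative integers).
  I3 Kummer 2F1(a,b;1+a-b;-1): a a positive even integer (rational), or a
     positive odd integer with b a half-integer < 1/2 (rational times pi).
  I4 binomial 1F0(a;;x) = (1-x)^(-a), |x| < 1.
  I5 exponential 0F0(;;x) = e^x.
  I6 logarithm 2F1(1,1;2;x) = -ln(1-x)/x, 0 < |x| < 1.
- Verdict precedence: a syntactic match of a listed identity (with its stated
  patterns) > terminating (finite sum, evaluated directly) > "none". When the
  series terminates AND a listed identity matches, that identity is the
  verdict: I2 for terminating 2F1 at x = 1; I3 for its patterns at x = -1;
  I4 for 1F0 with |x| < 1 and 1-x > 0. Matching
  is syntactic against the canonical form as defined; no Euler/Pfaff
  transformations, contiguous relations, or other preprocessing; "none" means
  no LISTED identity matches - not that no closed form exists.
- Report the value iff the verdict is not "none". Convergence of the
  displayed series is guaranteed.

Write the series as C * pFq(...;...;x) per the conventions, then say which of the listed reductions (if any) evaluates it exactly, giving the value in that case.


This is 10/11 * 2F1(-12, 2/3; 2; 1) in reduced canonical form. Verdict: Chu-Vandermonde (I2) applies (terminating 2F1 at x = 1 with n = 12, b = 2/3, c = 2). Its exact value is 259336700/1420541793.

Structural cue: with t_0 = 10/11, the constant factors (C = 10/11) combine into one prefactor.
Step ratio: r(k) = 1 * (k-12) (k+2/3) / [(k+2) (k+1)] - poly over poly, x = 1 from leading terms; C = 10/11 at k = 0.


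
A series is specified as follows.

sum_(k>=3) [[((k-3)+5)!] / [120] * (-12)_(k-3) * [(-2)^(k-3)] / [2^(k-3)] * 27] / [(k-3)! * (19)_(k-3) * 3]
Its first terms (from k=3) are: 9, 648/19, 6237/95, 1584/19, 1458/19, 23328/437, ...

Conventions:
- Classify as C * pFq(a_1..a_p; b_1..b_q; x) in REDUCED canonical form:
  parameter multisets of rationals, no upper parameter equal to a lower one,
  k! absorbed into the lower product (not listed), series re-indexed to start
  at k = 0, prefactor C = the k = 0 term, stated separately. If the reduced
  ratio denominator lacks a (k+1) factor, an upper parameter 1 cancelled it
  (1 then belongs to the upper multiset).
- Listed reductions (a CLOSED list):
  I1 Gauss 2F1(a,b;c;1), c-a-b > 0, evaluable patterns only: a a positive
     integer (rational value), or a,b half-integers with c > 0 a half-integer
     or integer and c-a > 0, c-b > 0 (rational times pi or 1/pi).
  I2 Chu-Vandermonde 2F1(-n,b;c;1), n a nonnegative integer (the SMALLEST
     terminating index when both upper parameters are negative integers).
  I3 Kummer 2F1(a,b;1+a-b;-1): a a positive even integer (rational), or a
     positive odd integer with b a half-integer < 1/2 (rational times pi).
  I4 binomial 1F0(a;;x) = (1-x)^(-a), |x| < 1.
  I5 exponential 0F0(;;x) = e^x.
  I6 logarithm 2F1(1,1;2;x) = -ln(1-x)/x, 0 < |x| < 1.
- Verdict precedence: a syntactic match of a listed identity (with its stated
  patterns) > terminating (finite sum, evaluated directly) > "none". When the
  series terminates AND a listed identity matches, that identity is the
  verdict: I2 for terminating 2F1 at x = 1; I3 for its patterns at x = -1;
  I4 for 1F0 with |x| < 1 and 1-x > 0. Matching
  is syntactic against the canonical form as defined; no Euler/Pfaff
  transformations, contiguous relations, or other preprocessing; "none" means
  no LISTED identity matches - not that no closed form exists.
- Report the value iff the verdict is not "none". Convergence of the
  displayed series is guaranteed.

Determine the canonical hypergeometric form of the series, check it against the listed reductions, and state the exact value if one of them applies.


The series (x = -1) is 2F1: upper {-12, 6}, lower {19}, prefactor 9. Verdict (x = -1): Kummer (I3) applies (x = -1; c = 19 equals 1+a-b for upper {-12, 6}: listed pattern). Exact value: 1836/5.

Key step: x = (-1) and the two k-th powers (C = 9) combine into one argument.
Consecutive-term ratio: r(k) = (-1) * (k-12) (k+6) / [(k+19) (k+1)] - rational in k, leading ratio (-1); with t_0 = 9, classification follows.


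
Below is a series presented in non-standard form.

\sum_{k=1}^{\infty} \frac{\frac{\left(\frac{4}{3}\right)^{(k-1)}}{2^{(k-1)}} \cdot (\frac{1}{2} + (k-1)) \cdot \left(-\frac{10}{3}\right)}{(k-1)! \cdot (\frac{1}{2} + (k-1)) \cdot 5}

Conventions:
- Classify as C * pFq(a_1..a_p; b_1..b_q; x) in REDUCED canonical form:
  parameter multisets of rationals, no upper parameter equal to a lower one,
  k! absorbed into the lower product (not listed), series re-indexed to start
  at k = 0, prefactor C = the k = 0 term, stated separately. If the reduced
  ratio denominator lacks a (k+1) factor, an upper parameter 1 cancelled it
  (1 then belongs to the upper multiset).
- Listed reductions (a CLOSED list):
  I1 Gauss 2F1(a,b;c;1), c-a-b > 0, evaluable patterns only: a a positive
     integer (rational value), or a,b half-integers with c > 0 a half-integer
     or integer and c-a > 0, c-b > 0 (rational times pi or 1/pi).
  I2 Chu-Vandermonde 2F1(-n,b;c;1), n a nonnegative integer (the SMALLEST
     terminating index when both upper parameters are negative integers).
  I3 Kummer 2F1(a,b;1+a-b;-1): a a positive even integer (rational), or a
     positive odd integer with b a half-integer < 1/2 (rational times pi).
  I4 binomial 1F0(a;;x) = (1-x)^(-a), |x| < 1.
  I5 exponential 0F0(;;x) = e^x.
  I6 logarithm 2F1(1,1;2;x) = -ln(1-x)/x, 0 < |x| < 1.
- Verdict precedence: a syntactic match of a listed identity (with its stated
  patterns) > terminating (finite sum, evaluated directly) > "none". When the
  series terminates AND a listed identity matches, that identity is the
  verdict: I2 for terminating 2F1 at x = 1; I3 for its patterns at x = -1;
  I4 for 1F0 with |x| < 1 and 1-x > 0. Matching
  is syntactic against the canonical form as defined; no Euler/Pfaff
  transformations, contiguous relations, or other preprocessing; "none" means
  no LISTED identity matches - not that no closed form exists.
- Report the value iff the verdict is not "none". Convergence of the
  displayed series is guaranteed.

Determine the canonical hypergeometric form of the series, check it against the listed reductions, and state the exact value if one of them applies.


This is -\frac{2}{3} * 0F0(-; -; \frac{2}{3}) in reduced canonical form. Verdict: this is exponential (I5) (the 0F0 exponential series at x = \frac{2}{3}). Hence: \left(-\frac{2}{3}\right) \cdot e^{\frac{2}{3}}.

The tell: x = \frac{2}{3} and striking the common factor k + 1/2 reduces the term (C = -2/3, x = 2/3).
Step ratio: r(k) = \frac{2}{3} * 1 / [(k+1)] - rational; roots negated = parameters, x = \frac{2}{3}, C = -\frac{2}{3}.


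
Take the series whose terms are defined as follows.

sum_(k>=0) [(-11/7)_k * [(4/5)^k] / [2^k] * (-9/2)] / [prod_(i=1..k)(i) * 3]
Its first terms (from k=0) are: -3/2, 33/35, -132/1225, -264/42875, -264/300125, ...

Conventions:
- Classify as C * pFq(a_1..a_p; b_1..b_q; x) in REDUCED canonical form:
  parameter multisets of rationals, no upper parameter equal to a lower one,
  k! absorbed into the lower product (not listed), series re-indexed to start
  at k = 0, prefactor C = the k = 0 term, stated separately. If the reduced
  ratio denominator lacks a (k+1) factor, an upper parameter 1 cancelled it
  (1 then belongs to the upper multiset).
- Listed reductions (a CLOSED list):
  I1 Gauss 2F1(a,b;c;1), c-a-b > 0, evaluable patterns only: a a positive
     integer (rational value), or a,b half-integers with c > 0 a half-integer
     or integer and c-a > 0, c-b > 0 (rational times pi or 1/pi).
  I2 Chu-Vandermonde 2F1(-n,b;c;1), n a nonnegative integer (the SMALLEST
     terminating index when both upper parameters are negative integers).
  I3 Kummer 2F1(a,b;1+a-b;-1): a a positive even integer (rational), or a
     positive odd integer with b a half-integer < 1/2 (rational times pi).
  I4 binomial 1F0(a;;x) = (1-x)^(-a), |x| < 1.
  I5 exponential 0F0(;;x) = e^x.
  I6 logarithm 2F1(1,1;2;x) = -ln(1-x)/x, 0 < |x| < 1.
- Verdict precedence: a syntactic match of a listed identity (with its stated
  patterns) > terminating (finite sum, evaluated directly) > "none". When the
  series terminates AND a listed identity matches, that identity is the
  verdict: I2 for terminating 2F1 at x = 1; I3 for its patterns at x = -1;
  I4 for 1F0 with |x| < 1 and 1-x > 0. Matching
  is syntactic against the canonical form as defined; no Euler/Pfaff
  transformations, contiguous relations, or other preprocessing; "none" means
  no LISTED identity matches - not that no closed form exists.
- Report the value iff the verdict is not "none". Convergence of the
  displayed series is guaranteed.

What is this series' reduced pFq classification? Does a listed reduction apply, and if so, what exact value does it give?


Prefactor -3/2, argument 2/5: 1F0 with upper {-11/7} over lower {-}. Verdict: binomial (I4) applies (the 1F0 binomial series: exponent 11/7, x = 2/5). Its exact value is (-3/2) * (3/5)^(11/7).

The tell: t_0 being -3/2, the two k-th powers (prefactor -3/2) combine into one argument.
Term ratio: r(k) = (2/5) * (k-11/7) / [(k+1)] - rational; roots negated = parameters, x = (2/5), C = -3/2.


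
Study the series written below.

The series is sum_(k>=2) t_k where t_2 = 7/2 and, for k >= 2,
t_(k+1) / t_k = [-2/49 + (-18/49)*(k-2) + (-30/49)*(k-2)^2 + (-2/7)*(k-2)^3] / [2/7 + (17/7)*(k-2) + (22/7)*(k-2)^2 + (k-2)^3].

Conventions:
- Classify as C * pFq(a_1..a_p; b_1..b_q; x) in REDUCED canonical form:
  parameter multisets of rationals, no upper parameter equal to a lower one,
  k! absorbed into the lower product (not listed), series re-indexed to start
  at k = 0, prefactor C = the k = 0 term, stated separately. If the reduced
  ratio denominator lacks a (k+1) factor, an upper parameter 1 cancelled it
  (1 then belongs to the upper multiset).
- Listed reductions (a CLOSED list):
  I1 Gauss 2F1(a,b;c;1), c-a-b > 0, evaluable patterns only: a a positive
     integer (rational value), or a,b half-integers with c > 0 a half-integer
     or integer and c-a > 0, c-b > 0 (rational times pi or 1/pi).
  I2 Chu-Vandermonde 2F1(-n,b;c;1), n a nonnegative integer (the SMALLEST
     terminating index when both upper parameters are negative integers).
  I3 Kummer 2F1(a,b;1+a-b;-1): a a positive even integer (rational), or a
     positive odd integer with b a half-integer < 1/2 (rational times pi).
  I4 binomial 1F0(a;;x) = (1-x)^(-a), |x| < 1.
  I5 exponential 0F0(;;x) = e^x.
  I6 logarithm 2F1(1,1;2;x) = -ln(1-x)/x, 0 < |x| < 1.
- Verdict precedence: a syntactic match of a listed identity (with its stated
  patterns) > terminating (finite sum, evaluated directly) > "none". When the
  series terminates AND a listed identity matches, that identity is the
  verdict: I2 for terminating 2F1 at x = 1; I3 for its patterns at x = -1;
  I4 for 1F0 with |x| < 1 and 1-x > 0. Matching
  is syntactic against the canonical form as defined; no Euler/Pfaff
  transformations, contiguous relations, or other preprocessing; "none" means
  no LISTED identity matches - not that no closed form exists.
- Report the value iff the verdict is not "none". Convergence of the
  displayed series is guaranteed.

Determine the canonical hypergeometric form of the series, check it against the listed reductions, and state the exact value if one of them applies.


With C = 7/2: the canonical form is 2F1(1, 1; 2; -2/7). Verdict at x = -2/7: logarithm (I6) matches (the logarithm: parameters (1,1;2), x = -2/7). Its exact value is (49/4) * ln(9/7).

Key step: with t_0 = 7/2, the parameter 1/7 appears in both the upper and lower lists and cancels.
Term ratio: r(k) = (-2/7) * (k+1) (k+1) / [(k+2) (k+1)] - rational in k. x = (-2/7); t_0 = 7/2; negate the roots.


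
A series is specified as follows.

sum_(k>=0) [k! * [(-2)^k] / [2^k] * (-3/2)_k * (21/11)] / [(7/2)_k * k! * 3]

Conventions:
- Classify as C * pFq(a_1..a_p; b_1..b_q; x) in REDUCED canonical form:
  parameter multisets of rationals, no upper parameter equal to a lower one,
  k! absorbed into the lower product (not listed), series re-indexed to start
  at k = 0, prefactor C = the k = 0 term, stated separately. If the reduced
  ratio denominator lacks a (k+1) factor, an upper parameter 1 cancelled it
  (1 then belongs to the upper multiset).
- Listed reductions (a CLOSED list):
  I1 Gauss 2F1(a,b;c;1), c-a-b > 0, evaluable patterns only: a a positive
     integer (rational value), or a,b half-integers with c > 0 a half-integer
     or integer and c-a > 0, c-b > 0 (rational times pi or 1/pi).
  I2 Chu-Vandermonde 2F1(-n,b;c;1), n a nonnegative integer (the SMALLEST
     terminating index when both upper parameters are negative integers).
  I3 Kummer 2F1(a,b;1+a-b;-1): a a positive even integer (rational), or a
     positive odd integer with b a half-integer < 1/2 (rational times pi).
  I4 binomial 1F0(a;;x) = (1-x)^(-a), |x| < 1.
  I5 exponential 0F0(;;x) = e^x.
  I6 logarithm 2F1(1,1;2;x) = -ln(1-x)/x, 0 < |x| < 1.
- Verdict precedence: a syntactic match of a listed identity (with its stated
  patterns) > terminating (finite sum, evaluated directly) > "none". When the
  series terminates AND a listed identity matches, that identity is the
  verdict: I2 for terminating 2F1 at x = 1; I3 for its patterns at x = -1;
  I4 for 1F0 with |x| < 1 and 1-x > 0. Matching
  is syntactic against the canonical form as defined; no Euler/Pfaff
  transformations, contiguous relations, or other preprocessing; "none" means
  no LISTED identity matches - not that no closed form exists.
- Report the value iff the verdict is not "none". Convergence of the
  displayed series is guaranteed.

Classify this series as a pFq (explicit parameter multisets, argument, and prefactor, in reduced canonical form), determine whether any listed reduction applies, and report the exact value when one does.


Structural cue: x = (-1) and the constant factors (C = 7/11) combine into one prefactor.
Ratio: r(k) = (-1) * (k-3/2) (k+1) / [(k+7/2) (k+1)] - rational; roots negated = parameters, x = (-1), C = 7/11.

Prefactor 7/11, argument -1: 2F1 with upper {-3/2, 1} over lower {7/2}. Verdict (x = -1): the Kummer evaluation I3 applies (x = -1; c = 7/2 equals 1+a-b for upper {-3/2, 1}: listed pattern). Exact value: (105/352) * pi.


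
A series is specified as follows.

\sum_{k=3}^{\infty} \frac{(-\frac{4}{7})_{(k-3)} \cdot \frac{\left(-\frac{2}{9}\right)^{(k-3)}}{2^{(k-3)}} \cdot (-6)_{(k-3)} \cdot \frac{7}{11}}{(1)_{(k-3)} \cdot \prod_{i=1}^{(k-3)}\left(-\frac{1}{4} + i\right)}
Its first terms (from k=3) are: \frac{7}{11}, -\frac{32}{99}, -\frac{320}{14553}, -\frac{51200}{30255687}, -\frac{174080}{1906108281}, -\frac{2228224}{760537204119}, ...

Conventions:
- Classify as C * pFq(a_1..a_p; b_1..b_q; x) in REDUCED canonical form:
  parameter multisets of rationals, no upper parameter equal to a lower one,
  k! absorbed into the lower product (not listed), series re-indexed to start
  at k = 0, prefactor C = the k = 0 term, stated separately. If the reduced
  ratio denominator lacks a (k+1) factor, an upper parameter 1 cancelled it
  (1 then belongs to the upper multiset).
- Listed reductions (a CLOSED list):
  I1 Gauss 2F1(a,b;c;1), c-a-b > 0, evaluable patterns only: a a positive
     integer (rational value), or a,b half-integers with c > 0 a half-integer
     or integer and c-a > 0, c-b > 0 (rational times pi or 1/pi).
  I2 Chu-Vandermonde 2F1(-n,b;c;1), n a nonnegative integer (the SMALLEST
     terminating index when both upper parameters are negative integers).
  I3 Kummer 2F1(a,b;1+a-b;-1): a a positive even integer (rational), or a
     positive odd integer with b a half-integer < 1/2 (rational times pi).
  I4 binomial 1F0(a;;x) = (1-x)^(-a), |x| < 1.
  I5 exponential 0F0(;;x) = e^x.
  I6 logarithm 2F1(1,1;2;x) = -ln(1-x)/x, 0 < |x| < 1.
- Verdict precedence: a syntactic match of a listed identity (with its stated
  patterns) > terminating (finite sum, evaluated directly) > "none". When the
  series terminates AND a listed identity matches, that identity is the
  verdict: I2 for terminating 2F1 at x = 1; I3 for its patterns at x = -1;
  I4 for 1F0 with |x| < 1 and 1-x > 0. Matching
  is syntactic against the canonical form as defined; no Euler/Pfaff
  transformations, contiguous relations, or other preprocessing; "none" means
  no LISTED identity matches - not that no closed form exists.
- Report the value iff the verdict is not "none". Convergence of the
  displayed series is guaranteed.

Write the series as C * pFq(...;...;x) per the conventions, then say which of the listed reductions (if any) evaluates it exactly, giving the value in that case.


Structural cue: with t_0 = \frac{7}{11}, the two k-th powers (C = 7/11, x = -1/9) combine into one argument.
Ratio: r(k) = -\frac{1}{9} * (k-6) (k-\frac{4}{7}) / [(k+\frac{3}{4}) (k+1)] - rational; roots negated = parameters, x = -\frac{1}{9}, C = \frac{7}{11}.

x = -\frac{1}{9} here; the reduced form reads 2F1, upper {-6, -\frac{4}{7}}, lower {\frac{3}{4}}, C = \frac{7}{11}. Verdict: terminating - upper parameter -6 makes this a finite sum (last index 6), evaluated exactly. Exact value: \frac{956627500697041}{3306055226305293}.


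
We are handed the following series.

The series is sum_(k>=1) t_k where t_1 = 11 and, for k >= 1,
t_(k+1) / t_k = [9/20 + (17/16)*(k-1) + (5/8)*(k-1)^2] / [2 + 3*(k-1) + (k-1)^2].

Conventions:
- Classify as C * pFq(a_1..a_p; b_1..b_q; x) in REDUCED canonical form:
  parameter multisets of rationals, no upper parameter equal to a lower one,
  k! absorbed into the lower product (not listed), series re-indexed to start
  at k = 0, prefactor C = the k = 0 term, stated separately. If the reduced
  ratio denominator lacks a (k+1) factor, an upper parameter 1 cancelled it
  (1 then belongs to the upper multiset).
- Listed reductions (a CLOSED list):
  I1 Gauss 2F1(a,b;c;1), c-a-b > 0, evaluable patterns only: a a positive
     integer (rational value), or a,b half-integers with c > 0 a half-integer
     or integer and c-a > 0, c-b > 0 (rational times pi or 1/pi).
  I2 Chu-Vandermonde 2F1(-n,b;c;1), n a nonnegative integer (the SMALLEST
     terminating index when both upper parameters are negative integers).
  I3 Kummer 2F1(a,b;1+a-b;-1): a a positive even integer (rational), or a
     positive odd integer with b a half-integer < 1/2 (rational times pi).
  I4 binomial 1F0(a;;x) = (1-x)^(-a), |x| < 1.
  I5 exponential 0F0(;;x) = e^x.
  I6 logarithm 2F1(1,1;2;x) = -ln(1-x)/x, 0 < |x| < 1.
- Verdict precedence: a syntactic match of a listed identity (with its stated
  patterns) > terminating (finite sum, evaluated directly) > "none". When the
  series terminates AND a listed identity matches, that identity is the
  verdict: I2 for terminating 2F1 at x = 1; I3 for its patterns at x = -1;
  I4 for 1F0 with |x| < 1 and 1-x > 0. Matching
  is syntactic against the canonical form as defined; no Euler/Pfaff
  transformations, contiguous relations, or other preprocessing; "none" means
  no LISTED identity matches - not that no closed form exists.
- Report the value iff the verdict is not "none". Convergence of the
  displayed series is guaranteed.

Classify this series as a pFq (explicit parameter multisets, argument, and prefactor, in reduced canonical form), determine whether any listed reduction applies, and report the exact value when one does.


Reduced: x = 5/8, 2F1, upper = {4/5, 9/10}, lower = {2}, C = 11. Verdict: none. A 2F1 with upper {4/5, 9/10} fits none of I1-I6 at x = 5/8; the sum runs forever.

Key observation: t_0 = 11 here, and factor the ratio over Q (C = 11): negated roots = parameters.
Term ratio: r(k) = (5/8) * (k+4/5) (k+9/10) / [(k+2) (k+1)] - rational; roots negated = parameters, x = (5/8), C = 11.


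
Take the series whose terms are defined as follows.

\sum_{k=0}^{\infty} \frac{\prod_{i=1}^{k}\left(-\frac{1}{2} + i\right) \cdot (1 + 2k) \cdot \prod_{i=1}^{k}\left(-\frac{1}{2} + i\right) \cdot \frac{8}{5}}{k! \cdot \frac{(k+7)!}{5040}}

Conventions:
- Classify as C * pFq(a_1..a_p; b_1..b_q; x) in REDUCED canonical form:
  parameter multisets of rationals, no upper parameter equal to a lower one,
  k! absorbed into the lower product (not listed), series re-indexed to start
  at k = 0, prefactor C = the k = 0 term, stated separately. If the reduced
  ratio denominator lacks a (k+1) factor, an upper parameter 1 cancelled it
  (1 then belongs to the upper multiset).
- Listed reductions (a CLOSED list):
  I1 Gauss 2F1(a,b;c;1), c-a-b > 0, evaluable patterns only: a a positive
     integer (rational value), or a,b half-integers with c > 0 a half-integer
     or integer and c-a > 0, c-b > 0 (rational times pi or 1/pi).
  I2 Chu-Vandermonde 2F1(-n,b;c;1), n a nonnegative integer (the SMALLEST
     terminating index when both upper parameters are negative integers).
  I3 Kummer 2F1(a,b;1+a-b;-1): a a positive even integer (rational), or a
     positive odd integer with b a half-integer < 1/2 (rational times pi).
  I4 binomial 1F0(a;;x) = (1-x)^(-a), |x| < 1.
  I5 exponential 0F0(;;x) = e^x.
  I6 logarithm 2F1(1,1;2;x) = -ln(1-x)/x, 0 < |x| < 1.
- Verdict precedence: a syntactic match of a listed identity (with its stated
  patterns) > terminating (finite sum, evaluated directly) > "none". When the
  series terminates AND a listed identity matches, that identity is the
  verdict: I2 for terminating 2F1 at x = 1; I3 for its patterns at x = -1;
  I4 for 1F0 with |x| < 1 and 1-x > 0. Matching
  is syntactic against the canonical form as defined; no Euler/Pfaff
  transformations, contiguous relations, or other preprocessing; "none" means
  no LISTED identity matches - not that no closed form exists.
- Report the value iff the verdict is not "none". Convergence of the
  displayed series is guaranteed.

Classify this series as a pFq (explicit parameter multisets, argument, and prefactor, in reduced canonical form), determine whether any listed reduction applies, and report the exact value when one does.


The series (x = 1) is 2F1: upper {\frac{1}{2}, \frac{3}{2}}, lower {8}, prefactor \frac{8}{5}. Verdict: the half-integer Gauss pattern (I1) matches (x = 1; upper {\frac{1}{2}, \frac{3}{2}} half-integers, c = 8 in the evaluable pattern). Value: \frac{8388608}{1486485} / \pi.

First insight: t_0 = \frac{8}{5} here, and the running product (prefactor 8/5) telescopes to a rising factorial.
Term ratio: r(k) = 1 * (k+\frac{1}{2}) (k+\frac{3}{2}) / [(k+8) (k+1)] - rational in k. x = 1; t_0 = \frac{8}{5}; negate the roots.


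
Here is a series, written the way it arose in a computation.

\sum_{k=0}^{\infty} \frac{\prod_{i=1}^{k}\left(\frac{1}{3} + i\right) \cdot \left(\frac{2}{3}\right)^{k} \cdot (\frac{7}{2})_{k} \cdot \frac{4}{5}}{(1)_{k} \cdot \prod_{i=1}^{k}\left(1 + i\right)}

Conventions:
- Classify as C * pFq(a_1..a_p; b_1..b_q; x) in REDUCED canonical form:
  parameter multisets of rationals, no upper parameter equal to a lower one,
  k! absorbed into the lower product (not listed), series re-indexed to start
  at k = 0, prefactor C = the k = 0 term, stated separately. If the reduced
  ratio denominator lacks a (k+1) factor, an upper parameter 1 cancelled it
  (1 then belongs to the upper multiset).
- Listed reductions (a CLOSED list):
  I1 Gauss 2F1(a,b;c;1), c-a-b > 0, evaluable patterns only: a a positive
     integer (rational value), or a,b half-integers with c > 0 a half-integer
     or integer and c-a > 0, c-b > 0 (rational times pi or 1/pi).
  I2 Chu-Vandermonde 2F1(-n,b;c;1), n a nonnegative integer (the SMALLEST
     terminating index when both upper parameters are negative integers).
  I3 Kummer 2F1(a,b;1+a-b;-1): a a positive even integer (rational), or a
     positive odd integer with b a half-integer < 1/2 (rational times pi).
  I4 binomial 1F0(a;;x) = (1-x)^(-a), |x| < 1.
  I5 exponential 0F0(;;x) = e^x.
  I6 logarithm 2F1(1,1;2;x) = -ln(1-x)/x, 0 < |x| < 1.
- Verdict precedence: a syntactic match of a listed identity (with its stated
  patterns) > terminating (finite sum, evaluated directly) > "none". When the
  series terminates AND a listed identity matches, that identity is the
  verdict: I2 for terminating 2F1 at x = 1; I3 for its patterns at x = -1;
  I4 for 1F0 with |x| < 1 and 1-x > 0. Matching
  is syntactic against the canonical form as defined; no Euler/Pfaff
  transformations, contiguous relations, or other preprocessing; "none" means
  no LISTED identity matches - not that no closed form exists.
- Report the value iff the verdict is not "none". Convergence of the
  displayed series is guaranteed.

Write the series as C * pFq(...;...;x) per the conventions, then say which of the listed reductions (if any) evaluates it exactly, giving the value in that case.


Prefactor \frac{4}{5}, argument \frac{2}{3}: 2F1 with upper {\frac{4}{3}, \frac{7}{2}} over lower {2}. Verdict: none (x = \frac{2}{3}): each listed identity misses the multisets {\frac{4}{3}, \frac{7}{2}} ; {2}.

Key step: x = \frac{2}{3} and (1)_k (C = 4/5, x = 2/3) is k! itself.
Adjacent-term ratio: r(k) = \frac{2}{3} * (k+\frac{4}{3}) (k+\frac{7}{2}) / [(k+2) (k+1)] - poly over poly, x = \frac{2}{3} from leading terms; C = \frac{4}{5} at k = 0.


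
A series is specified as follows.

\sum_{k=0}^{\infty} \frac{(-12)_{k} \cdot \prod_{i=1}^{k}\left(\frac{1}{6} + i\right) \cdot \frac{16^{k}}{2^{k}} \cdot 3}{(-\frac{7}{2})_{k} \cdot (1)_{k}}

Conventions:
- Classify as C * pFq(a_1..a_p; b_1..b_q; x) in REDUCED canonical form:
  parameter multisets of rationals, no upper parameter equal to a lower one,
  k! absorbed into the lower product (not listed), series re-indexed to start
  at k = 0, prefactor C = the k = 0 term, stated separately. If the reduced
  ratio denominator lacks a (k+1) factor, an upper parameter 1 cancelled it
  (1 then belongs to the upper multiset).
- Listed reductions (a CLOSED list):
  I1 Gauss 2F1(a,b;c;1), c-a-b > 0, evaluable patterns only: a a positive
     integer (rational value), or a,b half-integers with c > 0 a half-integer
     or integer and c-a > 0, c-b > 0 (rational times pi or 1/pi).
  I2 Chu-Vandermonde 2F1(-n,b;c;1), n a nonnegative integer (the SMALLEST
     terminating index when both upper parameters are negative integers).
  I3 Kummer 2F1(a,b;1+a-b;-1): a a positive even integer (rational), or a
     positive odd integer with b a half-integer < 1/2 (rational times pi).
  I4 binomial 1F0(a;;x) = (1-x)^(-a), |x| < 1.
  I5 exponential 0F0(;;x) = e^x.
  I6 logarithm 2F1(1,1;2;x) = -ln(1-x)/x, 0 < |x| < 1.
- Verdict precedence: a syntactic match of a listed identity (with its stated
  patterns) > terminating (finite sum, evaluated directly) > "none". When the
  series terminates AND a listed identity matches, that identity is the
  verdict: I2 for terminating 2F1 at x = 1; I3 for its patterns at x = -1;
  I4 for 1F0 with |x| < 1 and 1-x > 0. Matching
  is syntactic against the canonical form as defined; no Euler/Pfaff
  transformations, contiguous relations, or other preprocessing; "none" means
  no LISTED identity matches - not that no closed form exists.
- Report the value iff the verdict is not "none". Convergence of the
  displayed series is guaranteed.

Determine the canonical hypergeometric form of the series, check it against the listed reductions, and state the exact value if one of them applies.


Key step: with t_0 = 3, the two k-th powers (prefactor 3) combine into one argument.
Ratio: r(k) = 8 * (k-12) (k+\frac{7}{6}) / [(k-\frac{7}{2}) (k+1)] - poly over poly, x = 8 from leading terms; C = 3 at k = 0.

At argument 8: a 2F1 with upper {-12, \frac{7}{6}}, lower {-\frac{7}{2}}, scaled by C = 3. Verdict: terminating (-12 upstairs). 13 nonzero terms in all; added directly. Value: \frac{250519307090324160579119}{215233605}.


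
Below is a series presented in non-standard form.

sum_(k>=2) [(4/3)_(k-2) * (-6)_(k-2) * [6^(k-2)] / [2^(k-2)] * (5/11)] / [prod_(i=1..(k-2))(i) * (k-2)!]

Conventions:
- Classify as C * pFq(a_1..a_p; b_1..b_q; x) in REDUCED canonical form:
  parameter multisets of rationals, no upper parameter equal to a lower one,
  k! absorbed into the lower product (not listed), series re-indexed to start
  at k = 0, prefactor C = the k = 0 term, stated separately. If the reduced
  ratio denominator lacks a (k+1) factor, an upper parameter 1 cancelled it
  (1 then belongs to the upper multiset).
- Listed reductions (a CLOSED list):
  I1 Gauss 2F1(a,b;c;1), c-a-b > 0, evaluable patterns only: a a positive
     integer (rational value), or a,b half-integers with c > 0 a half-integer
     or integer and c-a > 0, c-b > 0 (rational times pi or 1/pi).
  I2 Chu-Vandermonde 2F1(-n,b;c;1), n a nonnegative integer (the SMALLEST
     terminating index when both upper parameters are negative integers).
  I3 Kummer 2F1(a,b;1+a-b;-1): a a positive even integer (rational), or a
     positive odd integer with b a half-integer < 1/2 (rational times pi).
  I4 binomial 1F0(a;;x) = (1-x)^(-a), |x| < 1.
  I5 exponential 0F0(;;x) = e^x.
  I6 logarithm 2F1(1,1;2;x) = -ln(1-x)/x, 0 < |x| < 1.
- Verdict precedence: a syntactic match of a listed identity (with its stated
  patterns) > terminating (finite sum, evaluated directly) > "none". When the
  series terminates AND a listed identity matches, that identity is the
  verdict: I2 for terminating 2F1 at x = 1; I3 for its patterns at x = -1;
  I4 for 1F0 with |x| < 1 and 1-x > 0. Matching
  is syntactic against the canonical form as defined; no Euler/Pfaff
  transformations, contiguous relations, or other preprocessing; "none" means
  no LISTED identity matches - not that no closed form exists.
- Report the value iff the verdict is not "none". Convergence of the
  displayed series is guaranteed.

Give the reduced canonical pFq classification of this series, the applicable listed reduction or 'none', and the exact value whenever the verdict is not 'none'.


With C = 5/11: the canonical form is 2F1(-6, 4/3; 1; 3). Verdict: terminating. With -6 upstairs the series is a 7-term polynomial sum; evaluated term by term. Sum: 6910/99.

Structural cue: t_0 = 5/11 here, and the two k-th powers (C = 5/11, x = 3) combine into one argument.
Term ratio: r(k) = 3 * (k-6) (k+4/3) / [(k+1) (k+1)] - rational in k. x = 3; t_0 = 5/11; negate the roots.


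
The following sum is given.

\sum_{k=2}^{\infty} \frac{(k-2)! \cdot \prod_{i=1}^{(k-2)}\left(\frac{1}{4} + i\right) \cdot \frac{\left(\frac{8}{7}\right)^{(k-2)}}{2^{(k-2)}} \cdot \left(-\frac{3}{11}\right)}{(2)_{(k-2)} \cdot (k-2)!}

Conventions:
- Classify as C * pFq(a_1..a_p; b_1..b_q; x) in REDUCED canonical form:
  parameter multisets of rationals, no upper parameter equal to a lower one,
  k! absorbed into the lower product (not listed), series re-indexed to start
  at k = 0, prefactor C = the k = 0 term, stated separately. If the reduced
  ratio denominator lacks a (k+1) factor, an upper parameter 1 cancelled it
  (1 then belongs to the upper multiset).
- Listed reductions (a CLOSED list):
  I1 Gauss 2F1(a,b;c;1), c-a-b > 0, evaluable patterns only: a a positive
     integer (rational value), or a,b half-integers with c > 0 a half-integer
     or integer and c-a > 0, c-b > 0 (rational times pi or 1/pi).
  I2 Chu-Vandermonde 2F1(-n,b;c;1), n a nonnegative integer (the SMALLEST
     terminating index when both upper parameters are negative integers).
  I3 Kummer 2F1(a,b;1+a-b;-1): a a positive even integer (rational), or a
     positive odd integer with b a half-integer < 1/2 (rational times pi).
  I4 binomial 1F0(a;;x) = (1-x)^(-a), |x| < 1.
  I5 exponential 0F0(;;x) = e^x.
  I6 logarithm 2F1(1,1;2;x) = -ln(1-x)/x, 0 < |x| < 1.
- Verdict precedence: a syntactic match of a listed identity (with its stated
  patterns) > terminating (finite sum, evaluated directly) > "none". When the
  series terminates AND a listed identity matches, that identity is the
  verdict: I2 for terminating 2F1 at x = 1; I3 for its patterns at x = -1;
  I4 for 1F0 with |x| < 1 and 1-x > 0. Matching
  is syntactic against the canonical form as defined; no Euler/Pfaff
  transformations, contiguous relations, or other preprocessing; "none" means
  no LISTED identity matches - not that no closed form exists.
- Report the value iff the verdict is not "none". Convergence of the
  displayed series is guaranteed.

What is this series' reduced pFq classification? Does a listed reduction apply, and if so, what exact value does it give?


The tell: t_0 = -\frac{3}{11} here, and the factorial ratio (C = -3/11, x = 4/7) (k+a-1)!/(a-1)! is a rising factorial (a)_k.
Consecutive-term ratio: r(k) = \frac{4}{7} * (k+1) (k+\frac{5}{4}) / [(k+2) (k+1)] - rational in k, leading ratio \frac{4}{7}; with t_0 = -\frac{3}{11}, classification follows.

Prefactor -\frac{3}{11}, argument \frac{4}{7}: 2F1 with upper {1, \frac{5}{4}} over lower {2}. Verdict: none (x = \frac{4}{7}): each listed identity misses the multisets {1, \frac{5}{4}} ; {2}.


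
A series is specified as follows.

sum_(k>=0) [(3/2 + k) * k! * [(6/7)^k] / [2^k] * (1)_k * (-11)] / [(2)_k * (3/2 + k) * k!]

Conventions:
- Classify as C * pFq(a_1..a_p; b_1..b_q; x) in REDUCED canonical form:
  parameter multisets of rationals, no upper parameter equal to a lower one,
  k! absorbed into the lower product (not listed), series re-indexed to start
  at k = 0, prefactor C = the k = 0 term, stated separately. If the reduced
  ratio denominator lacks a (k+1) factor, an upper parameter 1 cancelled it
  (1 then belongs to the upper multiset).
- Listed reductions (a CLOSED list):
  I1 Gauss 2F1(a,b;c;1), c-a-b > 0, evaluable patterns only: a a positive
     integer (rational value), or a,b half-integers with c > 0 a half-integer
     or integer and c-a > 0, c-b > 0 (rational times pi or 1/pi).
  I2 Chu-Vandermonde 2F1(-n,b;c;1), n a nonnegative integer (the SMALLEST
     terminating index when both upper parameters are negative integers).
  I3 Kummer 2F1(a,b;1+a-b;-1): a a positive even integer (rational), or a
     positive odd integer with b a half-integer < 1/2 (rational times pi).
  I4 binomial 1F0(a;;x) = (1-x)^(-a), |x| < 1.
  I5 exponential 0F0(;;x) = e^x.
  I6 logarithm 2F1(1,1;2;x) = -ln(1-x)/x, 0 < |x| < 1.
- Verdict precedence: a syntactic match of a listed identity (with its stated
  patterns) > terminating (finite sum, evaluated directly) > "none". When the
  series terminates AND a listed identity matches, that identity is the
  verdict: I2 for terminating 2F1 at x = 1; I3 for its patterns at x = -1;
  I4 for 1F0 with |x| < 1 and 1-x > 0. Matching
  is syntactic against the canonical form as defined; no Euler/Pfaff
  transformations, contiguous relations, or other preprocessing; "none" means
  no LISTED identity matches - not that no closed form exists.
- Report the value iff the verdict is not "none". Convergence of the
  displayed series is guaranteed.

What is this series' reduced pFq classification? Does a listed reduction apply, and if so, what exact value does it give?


The series (x = 3/7) is 2F1: upper {1, 1}, lower {2}, prefactor -11. Verdict: the I6 logarithm reduction matches (the logarithm: parameters (1,1;2), x = 3/7). Hence: (77/3) * ln(4/7).

The tell: t_0 being -11, the two k-th powers (C = -11) combine into one argument.
Ratio: r(k) = (3/7) * (k+1) (k+1) / [(k+2) (k+1)] - rational in k. x = (3/7); t_0 = -11; negate the roots.


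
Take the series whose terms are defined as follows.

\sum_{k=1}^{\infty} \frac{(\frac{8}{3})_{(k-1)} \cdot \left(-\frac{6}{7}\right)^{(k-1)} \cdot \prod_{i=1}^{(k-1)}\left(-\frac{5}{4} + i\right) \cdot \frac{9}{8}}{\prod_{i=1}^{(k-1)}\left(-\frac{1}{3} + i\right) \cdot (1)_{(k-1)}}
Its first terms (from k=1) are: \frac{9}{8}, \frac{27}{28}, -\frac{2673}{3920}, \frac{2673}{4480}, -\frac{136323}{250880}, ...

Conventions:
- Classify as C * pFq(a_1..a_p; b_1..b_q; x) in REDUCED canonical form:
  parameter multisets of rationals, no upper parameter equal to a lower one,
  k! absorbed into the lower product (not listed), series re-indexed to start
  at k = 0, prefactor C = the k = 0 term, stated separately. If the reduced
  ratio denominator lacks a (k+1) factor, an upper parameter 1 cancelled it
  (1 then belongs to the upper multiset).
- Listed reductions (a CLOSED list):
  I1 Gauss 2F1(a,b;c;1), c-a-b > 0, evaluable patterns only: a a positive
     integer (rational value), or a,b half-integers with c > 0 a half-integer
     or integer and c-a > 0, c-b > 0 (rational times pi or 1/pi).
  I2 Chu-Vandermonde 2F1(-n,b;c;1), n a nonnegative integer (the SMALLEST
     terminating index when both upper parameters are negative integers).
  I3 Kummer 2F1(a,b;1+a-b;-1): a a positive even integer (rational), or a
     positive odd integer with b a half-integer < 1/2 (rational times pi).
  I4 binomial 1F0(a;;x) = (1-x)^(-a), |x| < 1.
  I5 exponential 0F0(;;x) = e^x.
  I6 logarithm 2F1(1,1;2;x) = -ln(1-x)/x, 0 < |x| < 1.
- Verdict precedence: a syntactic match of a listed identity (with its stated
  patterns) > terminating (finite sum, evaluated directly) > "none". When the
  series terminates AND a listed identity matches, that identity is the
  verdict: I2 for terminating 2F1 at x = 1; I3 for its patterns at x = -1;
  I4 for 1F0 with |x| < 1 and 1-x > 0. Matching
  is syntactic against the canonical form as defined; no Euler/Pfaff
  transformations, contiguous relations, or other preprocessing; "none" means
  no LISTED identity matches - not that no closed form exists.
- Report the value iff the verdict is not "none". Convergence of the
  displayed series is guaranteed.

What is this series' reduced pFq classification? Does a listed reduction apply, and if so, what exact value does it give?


Reduced: x = -\frac{6}{7}, 2F1, upper = {-\frac{1}{4}, \frac{8}{3}}, lower = {\frac{2}{3}}, C = \frac{9}{8}. Verdict: none - at argument -\frac{6}{7} the multisets {-\frac{1}{4}, \frac{8}{3}} ; {\frac{2}{3}} match no listed identity.

Key step: t_0 = \frac{9}{8} here, and the running product (C = 9/8) telescopes to a rising factorial.
Term ratio: r(k) = -\frac{6}{7} * (k-\frac{1}{4}) (k+\frac{8}{3}) / [(k+\frac{2}{3}) (k+1)] - rational in k, leading ratio -\frac{6}{7}; with t_0 = \frac{9}{8}, classification follows.
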